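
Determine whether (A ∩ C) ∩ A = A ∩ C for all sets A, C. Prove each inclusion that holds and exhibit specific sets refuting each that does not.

(⊆) Let x ∈ (A ∩ C) ∩ A. Then x ∈ A ∩ C, from which x ∈ A ∩ C.

(⊇) Let x ∈ A ∩ C. Then x ∈ A ∩ C, from which x ∈ (A ∩ C) ∩ A.

Both inclusions hold.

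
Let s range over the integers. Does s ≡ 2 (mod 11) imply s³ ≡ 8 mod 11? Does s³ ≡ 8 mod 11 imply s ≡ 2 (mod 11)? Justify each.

Both implications hold.

Forward direction. Suppose s ≡ 2 (mod 11). Write s = 11j + 2. Then (11j + 2)³ = 1331j³ + 726j² + 132j + 8 = 11(121j³ + 66j² + 12j) + 8, so s³ ≡ 8 (mod 11).

Converse. For the converse, argue contrapositively. If s ≢ 2 (mod 11), then s is congruent to one of 0, 1, 3, 4, 5, 6, 7, 8, 9, 10 modulo 11, and these give s³ ≡ 0, 1, 5, 9, 4, 7, 2, 6, 3, 10 respectively — never 8.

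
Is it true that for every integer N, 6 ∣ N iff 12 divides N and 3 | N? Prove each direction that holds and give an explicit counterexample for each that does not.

Not equivalent: only (⇐) holds.

[⇒] This fails: take N = 6. Certainly 6 ∣ 6, but 12 ∤ 6.

[⇐] Suppose 12 ∣ N and 3 ∣ N. Any common multiple of 12 and 3 is a multiple of their lcm; here lcm(12, 3) = 12·3/gcd(12, 3) = 36/3 = 12, so 12 ∣ N. Since 6 ∣ 12, it follows that 6 ∣ N.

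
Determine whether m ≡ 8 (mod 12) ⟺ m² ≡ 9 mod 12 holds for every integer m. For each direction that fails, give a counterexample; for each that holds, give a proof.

(→) This fails: take m = 8. Then 8 ≡ 8 (mod 12), but 8² = 64 ≡ 4 (mod 12), not 9.

(←) This fails: take m = 3. Then 3² = 9 ≡ 9 (mod 12), yet 3 ≡ 3 (mod 12), not 8.

(⇒) fails and (⇐) fails.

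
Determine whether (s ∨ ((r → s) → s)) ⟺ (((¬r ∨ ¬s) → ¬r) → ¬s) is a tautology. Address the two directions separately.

(⇒) fails and (⇐) fails.

(→) This fails. Under s = T, r = F, the left side is true but the right side is false.

(←) This fails. Under s = F, r = F, the left side is false but the right side is true.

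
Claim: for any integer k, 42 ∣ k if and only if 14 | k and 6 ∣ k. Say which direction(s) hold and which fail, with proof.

(→) If 42 ∣ k, write k = 42q. Since 42 = 3·14, k = 14·(3q), so 14 ∣ k; and since 42 = 7·6, k = 6·(7q), so 6 ∣ k.

(←) Suppose 14 ∣ k and 6 ∣ k. Any common multiple of 14 and 6 is a multiple of their lcm; here lcm(14, 6) = 14·6/gcd(14, 6) = 84/2 = 42, so 42 ∣ k.

The biconditional holds.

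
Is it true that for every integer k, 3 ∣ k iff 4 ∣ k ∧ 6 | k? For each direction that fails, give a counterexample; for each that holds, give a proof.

Only the reverse direction holds.

(⟹) This fails: take k = 3. Certainly 3 ∣ 3, but 4 ∤ 3.

(⟸) Suppose 4 ∣ k and 6 ∣ k. Any common multiple of 4 and 6 is a multiple of their lcm; here lcm(4, 6) = 4·6/gcd(4, 6) = 24/2 = 12, so 12 ∣ k. Since 3 ∣ 12, it follows that 3 ∣ k.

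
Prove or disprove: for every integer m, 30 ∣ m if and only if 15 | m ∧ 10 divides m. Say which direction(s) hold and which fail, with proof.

Both implications hold.

[⇒] If 30 ∣ m, write m = 30q. Since 30 = 2·15, m = 15·(2q), so 15 ∣ m; and since 30 = 3·10, m = 10·(3q), so 10 ∣ m.

[⇐] Suppose 15 ∣ m and 10 ∣ m. Any common multiple of 15 and 10 is a multiple of their lcm; here lcm(15, 10) = 15·10/gcd(15, 10) = 150/5 = 30, so 30 ∣ m.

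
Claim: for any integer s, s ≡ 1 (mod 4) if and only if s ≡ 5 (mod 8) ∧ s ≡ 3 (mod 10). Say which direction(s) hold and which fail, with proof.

(⇒) fails; (⇐) holds.

(⇒) This fails: s = 1 gives 1 ≡ 1 (mod 4) but 1 ≡ 1 (mod 8), so the conjunction on the right does not hold.

(⇐) Conversely, if s ≡ 5 (mod 8) and s ≡ 3 (mod 10), then by the Chinese remainder theorem s ≡ 13 (mod 40). Since 13 ≡ 1 (mod 4) and 4 ∣ 40, we get s ≡ 1 (mod 4).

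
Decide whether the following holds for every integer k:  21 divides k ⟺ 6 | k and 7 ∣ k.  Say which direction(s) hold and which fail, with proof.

(⟸) Suppose 6 ∣ k and 7 ∣ k. Any common multiple of 6 and 7 is a multiple of their lcm; here gcd(6, 7) = 1, so lcm(6, 7) = 6·7 = 42, so 42 ∣ k. Since 21 ∣ 42, it follows that 21 ∣ k.

(⟹) This fails: take k = 21. Certainly 21 ∣ 21, but 6 ∤ 21.

Not equivalent: only (⇐) holds.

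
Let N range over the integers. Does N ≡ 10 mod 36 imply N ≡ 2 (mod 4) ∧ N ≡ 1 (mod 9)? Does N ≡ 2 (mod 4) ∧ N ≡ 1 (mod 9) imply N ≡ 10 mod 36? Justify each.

(⟹) Suppose N ≡ 10 (mod 36); write N = 36j + 10. Since 4 ∣ 36, reducing mod 4 gives N ≡ 10 ≡ 2 (mod 4); since 9 ∣ 36, reducing mod 9 gives N ≡ 10 ≡ 1 (mod 9).

(⟸) Conversely, if N ≡ 2 (mod 4) and N ≡ 1 (mod 9), then by the Chinese remainder theorem N ≡ 10 (mod 36). This is exactly N ≡ 10 (mod 36).

Both directions hold.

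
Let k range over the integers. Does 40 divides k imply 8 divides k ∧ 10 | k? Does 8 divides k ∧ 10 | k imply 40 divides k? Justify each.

Both directions hold.

(⇒) If 40 ∣ k, write k = 40q. Since 40 = 5·8, k = 8·(5q), so 8 ∣ k; and since 40 = 4·10, k = 10·(4q), so 10 ∣ k.

(⇐) Suppose 8 ∣ k and 10 ∣ k. Any common multiple of 8 and 10 is a multiple of their lcm; here lcm(8, 10) = 8·10/gcd(8, 10) = 80/2 = 40, so 40 ∣ k.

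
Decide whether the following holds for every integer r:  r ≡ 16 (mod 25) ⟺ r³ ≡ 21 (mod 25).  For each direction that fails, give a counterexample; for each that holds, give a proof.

Both directions hold.

(→) Suppose r ≡ 16 (mod 25). Write r = 25j + 16. Then (25j + 16)³ = 15625j³ + 30000j² + 19200j + 4096 = 25(625j³ + 1200j² + 768j + 163) + 21, so r³ ≡ 21 (mod 25).

(←) Conversely, suppose r³ ≡ 21 (mod 25). The only residue r in {0, …, 24} with r³ ≡ 21 (mod 25) is r = 16, so r ≡ 16 (mod 25).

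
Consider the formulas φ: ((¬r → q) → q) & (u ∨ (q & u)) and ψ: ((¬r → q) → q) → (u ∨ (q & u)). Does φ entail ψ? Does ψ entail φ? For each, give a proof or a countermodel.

The forward direction holds; the converse fails.

(⟹) Assume the antecedent. If q is true, the antecedent forces (q = T, u = T, r = F) or (q = T, u = T, r = T), and ((¬r → q) → q) → (u ∨ (q & u)) holds there. If q is false, the antecedent forces (q = F, u = T, r = F), and ((¬r → q) → q) → (u ∨ (q & u)) holds there. Either way ((¬r → q) → q) → (u ∨ (q & u)) holds.

(⟸) This fails. Under q = F, u = F, r = T, the left side is false but the right side is true.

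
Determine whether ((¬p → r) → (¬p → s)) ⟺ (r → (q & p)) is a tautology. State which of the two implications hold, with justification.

Forward direction. This fails. Under q = F, p = T, s = F, r = T, the left side is true but the right side is false.

Converse. Assume the antecedent. If r is true, the antecedent forces (q = T, p = T, s = F, r = T) or (q = T, p = T, s = T, r = T), and (¬p → r) → (¬p → s) holds there. If r is false, (¬p → r) → (¬p → s) reduces to true regardless of the other variables. Either way (¬p → r) → (¬p → s) holds.

(⇒) fails; (⇐) holds.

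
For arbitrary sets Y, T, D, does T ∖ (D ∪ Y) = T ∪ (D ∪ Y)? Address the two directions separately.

(⟹) Let x ∈ T ∖ (D ∪ Y). Then x ∈ T and x ∉ Y, D, from which x ∈ T ∪ (D ∪ Y).

(⟸) This inclusion fails. Take Y = {1}, T = ∅, D = ∅; then 1 ∈ T ∪ (D ∪ Y) but 1 ∉ T ∖ (D ∪ Y).

Only the forward inclusion holds.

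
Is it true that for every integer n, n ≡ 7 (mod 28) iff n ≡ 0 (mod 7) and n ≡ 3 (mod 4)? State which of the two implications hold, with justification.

(⟹) Suppose n ≡ 7 (mod 28); write n = 28j + 7. Since 7 ∣ 28, reducing mod 7 gives n ≡ 7 ≡ 0 (mod 7); since 4 ∣ 28, reducing mod 4 gives n ≡ 7 ≡ 3 (mod 4).

(⟸) Conversely, if n ≡ 0 (mod 7) and n ≡ 3 (mod 4), then by the Chinese remainder theorem n ≡ 7 (mod 28). This is exactly n ≡ 7 (mod 28).

Both directions hold.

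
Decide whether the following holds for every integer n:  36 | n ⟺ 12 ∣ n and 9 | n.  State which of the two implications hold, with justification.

Both directions hold.

Forward direction. If 36 ∣ n, write n = 36q. Since 36 = 3·12, n = 12·(3q), so 12 ∣ n; and since 36 = 4·9, n = 9·(4q), so 9 ∣ n.

Converse. Suppose 12 ∣ n and 9 ∣ n. Any common multiple of 12 and 9 is a multiple of their lcm; here lcm(12, 9) = 12·9/gcd(12, 9) = 108/3 = 36, so 36 ∣ n.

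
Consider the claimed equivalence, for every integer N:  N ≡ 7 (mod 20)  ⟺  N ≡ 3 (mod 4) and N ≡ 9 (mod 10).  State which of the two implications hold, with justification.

Neither direction holds.

(⇒) This fails: N = 7 gives 7 ≡ 7 (mod 20) but 7 ≡ 7 (mod 10), so the conjunction on the right does not hold.

(⇐) This fails: N = 19 satisfies both congruences on the right (19 ≡ 3 mod 4 and 19 ≡ 9 mod 10) yet 19 ≡ 19 (mod 20), not 7.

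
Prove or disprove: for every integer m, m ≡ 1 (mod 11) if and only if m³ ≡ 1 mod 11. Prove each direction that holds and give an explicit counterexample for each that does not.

(⇒) Suppose m ≡ 1 (mod 11). Write m = 11j + 1. Then (11j + 1)³ = 1331j³ + 363j² + 33j + 1 = 11(121j³ + 33j² + 3j) + 1, so m³ ≡ 1 (mod 11).

(⇐) Conversely, suppose m³ ≡ 1 (mod 11). The only residue r in {0, …, 10} with r³ ≡ 1 (mod 11) is r = 1, so m ≡ 1 (mod 11).

Equivalent; both directions hold.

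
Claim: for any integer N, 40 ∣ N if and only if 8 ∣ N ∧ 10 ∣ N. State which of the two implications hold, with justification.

The biconditional holds.

Forward direction. If 40 ∣ N, write N = 40q. Since 40 = 5·8, N = 8·(5q), so 8 ∣ N; and since 40 = 4·10, N = 10·(4q), so 10 ∣ N.

Converse. Suppose 8 ∣ N and 10 ∣ N. Any common multiple of 8 and 10 is a multiple of their lcm; here lcm(8, 10) = 8·10/gcd(8, 10) = 80/2 = 40, so 40 ∣ N.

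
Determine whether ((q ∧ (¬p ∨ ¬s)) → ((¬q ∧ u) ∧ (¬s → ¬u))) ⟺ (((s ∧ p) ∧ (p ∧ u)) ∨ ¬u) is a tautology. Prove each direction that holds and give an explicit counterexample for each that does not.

(⇒) This fails. Under q = F, u = T, s = F, p = F, the left side is true but the right side is false.

(⇐) This fails. Under q = T, u = F, s = F, p = F, the left side is false but the right side is true.

Neither direction holds.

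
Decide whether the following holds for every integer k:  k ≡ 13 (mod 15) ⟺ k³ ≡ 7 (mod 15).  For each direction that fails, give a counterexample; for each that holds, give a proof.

(⇒) Suppose k ≡ 13 (mod 15). Write k = 15j + 13. Then (15j + 13)³ = 3375j³ + 8775j² + 7605j + 2197 = 15(225j³ + 585j² + 507j + 146) + 7, so k³ ≡ 7 (mod 15).

(⇐) Conversely, suppose k³ ≡ 7 (mod 15). The only residue r in {0, …, 14} with r³ ≡ 7 (mod 15) is r = 13, so k ≡ 13 (mod 15).

The biconditional holds.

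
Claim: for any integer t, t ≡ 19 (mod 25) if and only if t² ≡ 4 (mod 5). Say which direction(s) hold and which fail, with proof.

Both directions fail.

(⇒) This fails: take t = 19. Then 19 ≡ 19 (mod 25), but 19² = 361 ≡ 1 (mod 5), not 4.

(⇐) This fails: take t = 2. Then 2² = 4 ≡ 4 (mod 5), yet 2 ≡ 2 (mod 25), not 19.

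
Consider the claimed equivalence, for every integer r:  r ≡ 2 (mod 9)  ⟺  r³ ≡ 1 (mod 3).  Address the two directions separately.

[⇒] This fails: take r = 2. Then 2 ≡ 2 (mod 9), but 2³ = 8 ≡ 2 (mod 3), not 1.

[⇐] This fails: take r = 1. Then 1³ = 1 ≡ 1 (mod 3), yet 1 ≡ 1 (mod 9), not 2.

Neither direction holds.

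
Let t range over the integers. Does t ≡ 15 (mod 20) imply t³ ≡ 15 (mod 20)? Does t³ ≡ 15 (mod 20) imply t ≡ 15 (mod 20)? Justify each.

Both directions hold; the statement is true.

[⇒] Suppose t ≡ 15 (mod 20). Write t = 20j + 15. Then (20j + 15)³ = 8000j³ + 18000j² + 13500j + 3375 = 20(400j³ + 900j² + 675j + 168) + 15, so t³ ≡ 15 (mod 20).

[⇐] Conversely, suppose t³ ≡ 15 (mod 20). The only residue r in {0, …, 19} with r³ ≡ 15 (mod 20) is r = 15, so t ≡ 15 (mod 20).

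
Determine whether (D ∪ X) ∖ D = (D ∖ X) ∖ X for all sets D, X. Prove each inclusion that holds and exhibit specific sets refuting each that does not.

(⊆) This inclusion fails. Take D = ∅, X = {1}; then 1 ∈ (D ∪ X) ∖ D but 1 ∉ (D ∖ X) ∖ X.

(⊇) This inclusion fails. Take D = {1}, X = ∅; then 1 ∈ (D ∖ X) ∖ X but 1 ∉ (D ∪ X) ∖ D.

(⊆) fails and (⊇) fails.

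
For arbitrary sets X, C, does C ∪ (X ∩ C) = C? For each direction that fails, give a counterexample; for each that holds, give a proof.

(⟹) Let x ∈ C ∪ (X ∩ C). Then either x ∈ C and x ∉ X; or x ∈ X ∩ C. In each case x ∈ C, so C ∪ (X ∩ C) ⊆ C.

(⟸) Let x ∈ C. Then either x ∈ C and x ∉ X; or x ∈ X ∩ C. In each case x ∈ C ∪ (X ∩ C), so C ⊆ C ∪ (X ∩ C).

Both inclusions hold.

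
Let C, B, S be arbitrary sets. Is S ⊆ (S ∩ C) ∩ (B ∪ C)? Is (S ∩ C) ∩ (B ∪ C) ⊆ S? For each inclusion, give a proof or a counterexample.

Only the reverse inclusion holds.

(⊆) This inclusion fails. Take C = ∅, B = ∅, S = {1}; then 1 ∈ S but 1 ∉ (S ∩ C) ∩ (B ∪ C).

(⊇) Let x ∈ (S ∩ C) ∩ (B ∪ C). Then either x ∈ C ∩ S and x ∉ B; or x ∈ C ∩ B ∩ S. In each case x ∈ S, so (S ∩ C) ∩ (B ∪ C) ⊆ S.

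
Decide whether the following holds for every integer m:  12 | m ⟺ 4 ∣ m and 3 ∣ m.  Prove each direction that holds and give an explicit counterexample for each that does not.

[⇒] If 12 ∣ m, write m = 12q. Since 12 = 3·4, m = 4·(3q), so 4 ∣ m; and since 12 = 4·3, m = 3·(4q), so 3 ∣ m.

[⇐] Suppose 4 ∣ m and 3 ∣ m. Any common multiple of 4 and 3 is a multiple of their lcm; here gcd(4, 3) = 1, so lcm(4, 3) = 4·3 = 12, so 12 ∣ m.

Equivalent; both directions hold.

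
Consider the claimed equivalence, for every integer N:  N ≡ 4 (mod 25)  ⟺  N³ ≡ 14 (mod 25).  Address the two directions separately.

Both implications hold.

Forward direction. Suppose N ≡ 4 (mod 25). Write N = 25j + 4. Then (25j + 4)³ = 15625j³ + 7500j² + 1200j + 64 = 25(625j³ + 300j² + 48j + 2) + 14, so N³ ≡ 14 (mod 25).

Converse. Suppose N³ ≡ 14 (mod 25). The only residue r in {0, …, 24} with r³ ≡ 14 (mod 25) is r = 4, so N ≡ 4 (mod 25).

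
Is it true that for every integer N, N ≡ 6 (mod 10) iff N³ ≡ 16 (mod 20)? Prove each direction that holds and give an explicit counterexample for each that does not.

The biconditional holds.

(⇒) Suppose N ≡ 6 (mod 10). Working modulo 20, N ∈ {6, 16}; for each such r, r³ ≡ 16 (mod 20).

(⇐) Conversely, the residues r modulo 20 with r³ ≡ 16 (mod 20) are exactly {6, 16}, and each is ≡ 6 (mod 10).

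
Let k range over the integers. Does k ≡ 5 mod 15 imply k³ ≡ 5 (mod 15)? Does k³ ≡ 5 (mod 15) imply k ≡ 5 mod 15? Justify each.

Forward direction. Suppose k ≡ 5 mod 15. Write k = 15j + 5. Then (15j + 5)³ = 3375j³ + 3375j² + 1125j + 125 = 15(225j³ + 225j² + 75j + 8) + 5, so k³ ≡ 5 (mod 15).

Converse. Suppose k³ ≡ 5 (mod 15). The only residue r in {0, …, 14} with r³ ≡ 5 (mod 15) is r = 5, so k ≡ 5 (mod 15).

Equivalent; both directions hold.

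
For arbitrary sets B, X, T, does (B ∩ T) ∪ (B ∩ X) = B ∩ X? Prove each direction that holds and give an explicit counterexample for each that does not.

(⟸) Let x ∈ B ∩ X. Then either x ∈ B ∩ X and x ∉ T; or x ∈ B ∩ X ∩ T. In each case x ∈ (B ∩ T) ∪ (B ∩ X), so B ∩ X ⊆ (B ∩ T) ∪ (B ∩ X).

(⟹) This inclusion fails. Take B = {1}, X = ∅, T = {1}; then 1 ∈ (B ∩ T) ∪ (B ∩ X) but 1 ∉ B ∩ X.

(⊆) fails; (⊇) holds.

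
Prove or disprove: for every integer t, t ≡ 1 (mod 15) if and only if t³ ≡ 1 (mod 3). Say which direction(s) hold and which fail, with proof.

The forward direction holds; the converse fails.

(⇒) Suppose t ≡ 1 (mod 15). Then t³ ≡ 1³ = 1 (mod 15), and since 3 ∣ 15, also t³ ≡ 1 (mod 3).

(⇐) This fails: take t = 4. Then 4³ = 64 ≡ 1 (mod 3), yet 4 ≡ 4 (mod 15), not 1.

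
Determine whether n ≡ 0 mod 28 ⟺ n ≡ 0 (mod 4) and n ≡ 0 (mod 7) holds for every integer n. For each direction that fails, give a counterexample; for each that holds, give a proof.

(⟹) Suppose n ≡ 0 (mod 28); write n = 28j + 0. Since 4 ∣ 28, reducing mod 4 gives n ≡ 0 (mod 4); since 7 ∣ 28, reducing mod 7 gives n ≡ 0 (mod 7).

(⟸) Conversely, if n ≡ 0 (mod 4) and n ≡ 0 (mod 7), then by the Chinese remainder theorem n ≡ 0 (mod 28). This is exactly n ≡ 0 (mod 28).

The biconditional holds.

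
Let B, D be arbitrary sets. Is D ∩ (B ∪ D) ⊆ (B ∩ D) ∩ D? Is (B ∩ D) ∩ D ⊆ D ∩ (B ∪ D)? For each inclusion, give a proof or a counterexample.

(⟹) This inclusion fails. Take B = ∅, D = {1}; then 1 ∈ D ∩ (B ∪ D) but 1 ∉ (B ∩ D) ∩ D.

(⟸) Let x ∈ (B ∩ D) ∩ D. Then x ∈ B ∩ D, from which x ∈ D ∩ (B ∪ D).

Only the reverse inclusion holds.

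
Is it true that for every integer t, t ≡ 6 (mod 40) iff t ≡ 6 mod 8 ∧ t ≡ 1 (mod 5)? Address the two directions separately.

(⇒) Suppose t ≡ 6 (mod 40); write t = 40j + 6. Since 8 ∣ 40, reducing mod 8 gives t ≡ 6 (mod 8); since 5 ∣ 40, reducing mod 5 gives t ≡ 6 ≡ 1 (mod 5).

(⇐) Conversely, if t ≡ 6 (mod 8) and t ≡ 1 (mod 5), then by the Chinese remainder theorem t ≡ 6 (mod 40). This is exactly t ≡ 6 (mod 40).

Both directions hold; the statement is true.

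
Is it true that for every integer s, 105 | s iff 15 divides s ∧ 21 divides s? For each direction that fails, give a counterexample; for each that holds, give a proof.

[⇐] Suppose 15 ∣ s and 21 ∣ s. Any common multiple of 15 and 21 is a multiple of their lcm; here lcm(15, 21) = 15·21/gcd(15, 21) = 315/3 = 105, so 105 ∣ s.

[⇒] If 105 ∣ s, write s = 105q. Since 105 = 7·15, s = 15·(7q), so 15 ∣ s; and since 105 = 5·21, s = 21·(5q), so 21 ∣ s.

Equivalent; both directions hold.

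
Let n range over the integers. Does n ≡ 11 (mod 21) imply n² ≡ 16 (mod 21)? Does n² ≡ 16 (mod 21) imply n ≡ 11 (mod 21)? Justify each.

Not equivalent: only (⇒) holds.

(⇒) Suppose n ≡ 11 (mod 21). Write n = 21j + 11. Then (21j + 11)² = 441j² + 462j + 121 = 21(21j² + 22j + 5) + 16, so n² ≡ 16 (mod 21).

(⇐) This fails: take n = 4. Then 4² = 16 ≡ 16 (mod 21), yet 4 ≡ 4 (mod 21), not 11.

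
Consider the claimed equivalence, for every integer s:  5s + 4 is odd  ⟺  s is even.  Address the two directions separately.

Neither direction holds.

Forward direction. This fails: s = 1 gives 5s + 4 = 9, which is odd, but 1 is odd, not even.

Converse. This also fails: s = 4 is even, but 5s + 4 = 24 is even, not odd.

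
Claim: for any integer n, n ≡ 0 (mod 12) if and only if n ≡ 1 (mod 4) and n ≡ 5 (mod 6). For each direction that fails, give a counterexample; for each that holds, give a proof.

Both directions fail.

[⇒] This fails: n = 0 gives 0 ≡ 0 (mod 12) but 0 ≡ 0 (mod 4), so the conjunction on the right does not hold.

[⇐] This fails: n = 5 satisfies both congruences on the right (5 ≡ 1 mod 4 and 5 ≡ 5 mod 6) yet 5 ≡ 5 (mod 12), not 0.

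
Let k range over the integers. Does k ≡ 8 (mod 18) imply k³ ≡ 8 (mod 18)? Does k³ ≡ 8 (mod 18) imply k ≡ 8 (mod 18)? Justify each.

Only the forward direction holds.

(⇐) This fails: take k = 2. Then 2³ = 8 ≡ 8 (mod 18), yet 2 ≡ 2 (mod 18), not 8.

(⇒) Suppose k ≡ 8 (mod 18). Write k = 18j + 8. Then (18j + 8)³ = 5832j³ + 7776j² + 3456j + 512 = 18(324j³ + 432j² + 192j + 28) + 8, so k³ ≡ 8 (mod 18).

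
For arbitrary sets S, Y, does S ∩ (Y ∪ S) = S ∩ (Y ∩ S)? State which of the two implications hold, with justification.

(⟸) Let x ∈ S ∩ (Y ∩ S). Then x ∈ S ∩ Y, from which x ∈ S ∩ (Y ∪ S).

(⟹) This inclusion fails. Take S = {1}, Y = ∅; then 1 ∈ S ∩ (Y ∪ S) but 1 ∉ S ∩ (Y ∩ S).

The sets are not equal: only the reverse inclusion holds.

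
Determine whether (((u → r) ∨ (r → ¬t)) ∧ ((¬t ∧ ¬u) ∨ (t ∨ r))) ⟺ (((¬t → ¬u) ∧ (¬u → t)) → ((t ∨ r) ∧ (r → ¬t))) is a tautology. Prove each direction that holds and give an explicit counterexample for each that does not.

[⇒] This fails. Under u = F, r = T, t = T, the left side is true but the right side is false.

[⇐] This fails. Under u = T, r = F, t = F, the left side is false but the right side is true.

(⇒) fails and (⇐) fails.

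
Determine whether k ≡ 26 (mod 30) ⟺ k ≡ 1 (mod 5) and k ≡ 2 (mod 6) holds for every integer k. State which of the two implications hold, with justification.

Both directions hold.

(⟹) Suppose k ≡ 26 (mod 30); write k = 30j + 26. Since 5 ∣ 30, reducing mod 5 gives k ≡ 26 ≡ 1 (mod 5); since 6 ∣ 30, reducing mod 6 gives k ≡ 26 ≡ 2 (mod 6).

(⟸) Conversely, if k ≡ 1 (mod 5) and k ≡ 2 (mod 6), then by the Chinese remainder theorem k ≡ 26 (mod 30). This is exactly k ≡ 26 (mod 30).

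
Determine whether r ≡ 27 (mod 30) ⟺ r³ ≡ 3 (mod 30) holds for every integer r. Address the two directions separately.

The biconditional holds.

(→) Suppose r ≡ 27 (mod 30). Write r = 30j + 27. Then (30j + 27)³ = 27000j³ + 72900j² + 65610j + 19683 = 30(900j³ + 2430j² + 2187j + 656) + 3, so r³ ≡ 3 (mod 30).

(←) Conversely, suppose r³ ≡ 3 (mod 30). The only residue r in {0, …, 29} with r³ ≡ 3 (mod 30) is r = 27, so r ≡ 27 (mod 30).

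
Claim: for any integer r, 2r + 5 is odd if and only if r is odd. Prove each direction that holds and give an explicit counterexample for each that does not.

(←) Suppose r is odd. Since 2 is even, 2r is even for every r, so 2r + 5 has the same parity as 5, which is odd. Hence 2r + 5 is odd.

(→) This fails: take r = 0. Then 2r + 5 = 5, which is odd, yet r = 0 is even, not odd.

Only the converse holds.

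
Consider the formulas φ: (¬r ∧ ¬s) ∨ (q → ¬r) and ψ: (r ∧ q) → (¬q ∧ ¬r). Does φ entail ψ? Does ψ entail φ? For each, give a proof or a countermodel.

(⇒) Assume the antecedent. If q is true, the antecedent forces (s = F, q = T, r = F) or (s = T, q = T, r = F), and (r ∧ q) → (¬q ∧ ¬r) holds there. If q is false, (r ∧ q) → (¬q ∧ ¬r) reduces to true regardless of the other variables. Either way (r ∧ q) → (¬q ∧ ¬r) holds.

(⇐) Assume the antecedent. If q is true, the antecedent forces (s = F, q = T, r = F) or (s = T, q = T, r = F), and (¬r ∧ ¬s) ∨ (q → ¬r) holds there. If q is false, (¬r ∧ ¬s) ∨ (q → ¬r) reduces to true regardless of the other variables. Either way (¬r ∧ ¬s) ∨ (q → ¬r) holds.

The biconditional holds.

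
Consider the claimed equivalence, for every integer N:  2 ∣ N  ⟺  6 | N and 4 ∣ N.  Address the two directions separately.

The forward direction fails; the converse holds.

Converse. Suppose 6 ∣ N and 4 ∣ N. Any common multiple of 6 and 4 is a multiple of their lcm; here lcm(6, 4) = 6·4/gcd(6, 4) = 24/2 = 12, so 12 ∣ N. Since 2 ∣ 12, it follows that 2 ∣ N.

Forward direction. This fails: take N = 2. Certainly 2 ∣ 2, but 6 ∤ 2.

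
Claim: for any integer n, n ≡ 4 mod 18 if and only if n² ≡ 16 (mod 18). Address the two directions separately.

[⇒] Suppose n ≡ 4 mod 18. Write n = 18j + 4. Then (18j + 4)² = 324j² + 144j + 16 = 18(18j² + 8j) + 16, so n² ≡ 16 (mod 18).

[⇐] This fails: take n = 14. Then 14² = 196 ≡ 16 (mod 18), yet 14 ≡ 14 (mod 18), not 4.

Only the forward direction holds.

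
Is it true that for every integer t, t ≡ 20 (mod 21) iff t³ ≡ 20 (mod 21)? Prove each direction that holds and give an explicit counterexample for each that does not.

Not equivalent: only (⇒) holds.

(⟹) Suppose t ≡ 20 (mod 21). Write t = 21j + 20. Then (21j + 20)³ = 9261j³ + 26460j² + 25200j + 8000 = 21(441j³ + 1260j² + 1200j + 380) + 20, so t³ ≡ 20 (mod 21).

(⟸) This fails: take t = 5. Then 5³ = 125 ≡ 20 (mod 21), yet 5 ≡ 5 (mod 21), not 20.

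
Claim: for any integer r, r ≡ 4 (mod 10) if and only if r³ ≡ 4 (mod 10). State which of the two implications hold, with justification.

(⇒) Suppose r ≡ 4 (mod 10). Write r = 10j + 4. Then (10j + 4)³ = 1000j³ + 1200j² + 480j + 64 = 10(100j³ + 120j² + 48j + 6) + 4, so r³ ≡ 4 (mod 10).

(⇐) Conversely, suppose r³ ≡ 4 (mod 10). The only residue r in {0, …, 9} with r³ ≡ 4 (mod 10) is r = 4, so r ≡ 4 (mod 10).

Both directions hold.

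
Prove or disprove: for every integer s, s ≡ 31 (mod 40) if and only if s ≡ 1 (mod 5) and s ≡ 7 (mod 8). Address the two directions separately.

Equivalent; both directions hold.

(⇒) Suppose s ≡ 31 (mod 40); write s = 40j + 31. Since 5 ∣ 40, reducing mod 5 gives s ≡ 31 ≡ 1 (mod 5); since 8 ∣ 40, reducing mod 8 gives s ≡ 31 ≡ 7 (mod 8).

(⇐) Conversely, if s ≡ 1 (mod 5) and s ≡ 7 (mod 8), then by the Chinese remainder theorem s ≡ 31 (mod 40). This is exactly s ≡ 31 (mod 40).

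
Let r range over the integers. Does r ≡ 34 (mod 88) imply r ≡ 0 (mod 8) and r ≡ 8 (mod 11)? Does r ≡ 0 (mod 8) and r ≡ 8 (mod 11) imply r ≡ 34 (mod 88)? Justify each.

Neither direction holds.

Forward direction. This fails: r = 34 gives 34 ≡ 34 (mod 88) but 34 ≡ 2 (mod 8), so the conjunction on the right does not hold.

Converse. This fails: r = 8 satisfies both congruences on the right (8 ≡ 0 mod 8 and 8 ≡ 8 mod 11) yet 8 ≡ 8 (mod 88), not 34.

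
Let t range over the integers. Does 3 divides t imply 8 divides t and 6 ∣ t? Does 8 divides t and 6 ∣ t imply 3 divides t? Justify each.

[⇐] Suppose 8 ∣ t and 6 ∣ t. Any common multiple of 8 and 6 is a multiple of their lcm; here lcm(8, 6) = 8·6/gcd(8, 6) = 48/2 = 24, so 24 ∣ t. Since 3 ∣ 24, it follows that 3 ∣ t.

[⇒] This fails: take t = 3. Certainly 3 ∣ 3, but 8 ∤ 3.

The forward direction fails; the converse holds.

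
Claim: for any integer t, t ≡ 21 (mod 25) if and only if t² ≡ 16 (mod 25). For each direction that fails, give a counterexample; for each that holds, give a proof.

[⇒] Suppose t ≡ 21 (mod 25). Write t = 25j + 21. Then (25j + 21)² = 625j² + 1050j + 441 = 25(25j² + 42j + 17) + 16, so t² ≡ 16 (mod 25).

[⇐] This fails: take t = 4. Then 4² = 16 ≡ 16 (mod 25), yet 4 ≡ 4 (mod 25), not 21.

The forward direction holds; the converse fails.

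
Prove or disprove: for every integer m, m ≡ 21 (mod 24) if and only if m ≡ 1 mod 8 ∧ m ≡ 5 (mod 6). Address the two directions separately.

Both directions fail.

(⟹) This fails: m = 21 gives 21 ≡ 21 (mod 24) but 21 ≡ 5 (mod 8), so the conjunction on the right does not hold.

(⟸) This fails: m = 17 satisfies both congruences on the right (17 ≡ 1 mod 8 and 17 ≡ 5 mod 6) yet 17 ≡ 17 (mod 24), not 21.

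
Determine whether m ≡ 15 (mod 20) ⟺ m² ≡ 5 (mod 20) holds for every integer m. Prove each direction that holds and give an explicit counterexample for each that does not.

Forward direction. Suppose m ≡ 15 (mod 20). Write m = 20j + 15. Then (20j + 15)² = 400j² + 600j + 225 = 20(20j² + 30j + 11) + 5, so m² ≡ 5 (mod 20).

Converse. This fails: take m = 5. Then 5² = 25 ≡ 5 (mod 20), yet 5 ≡ 5 (mod 20), not 15.

(⇒) holds; (⇐) fails.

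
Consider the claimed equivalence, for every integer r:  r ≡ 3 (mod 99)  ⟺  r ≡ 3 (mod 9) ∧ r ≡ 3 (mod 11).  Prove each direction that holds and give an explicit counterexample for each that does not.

Both directions hold.

(→) Suppose r ≡ 3 (mod 99); write r = 99j + 3. Since 9 ∣ 99, reducing mod 9 gives r ≡ 3 (mod 9); since 11 ∣ 99, reducing mod 11 gives r ≡ 3 (mod 11).

(←) Conversely, if r ≡ 3 (mod 9) and r ≡ 3 (mod 11), then by the Chinese remainder theorem r ≡ 3 (mod 99). This is exactly r ≡ 3 (mod 99).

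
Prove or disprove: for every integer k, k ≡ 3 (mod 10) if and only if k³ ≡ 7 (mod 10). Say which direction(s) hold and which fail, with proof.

Both directions hold; the statement is true.

(⟹) Suppose k ≡ 3 (mod 10). Write k = 10j + 3. Then (10j + 3)³ = 1000j³ + 900j² + 270j + 27 = 10(100j³ + 90j² + 27j + 2) + 7, so k³ ≡ 7 (mod 10).

(⟸) Conversely, suppose k³ ≡ 7 (mod 10). The only residue r in {0, …, 9} with r³ ≡ 7 (mod 10) is r = 3, so k ≡ 3 (mod 10).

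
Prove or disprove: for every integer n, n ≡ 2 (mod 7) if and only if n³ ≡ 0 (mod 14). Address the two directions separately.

(→) This fails: take n = 2. Then 2 ≡ 2 (mod 7), but 2³ = 8 ≡ 8 (mod 14), not 0.

(←) This fails: take n = 0. Then 0³ = 0 ≡ 0 (mod 14), yet 0 ≡ 0 (mod 7), not 2.

Neither implication holds.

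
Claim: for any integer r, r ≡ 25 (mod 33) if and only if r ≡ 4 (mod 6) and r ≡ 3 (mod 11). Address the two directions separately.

(→) This fails: r = 25 gives 25 ≡ 25 (mod 33) but 25 ≡ 1 (mod 6), so the conjunction on the right does not hold.

(←) Conversely, if r ≡ 4 (mod 6) and r ≡ 3 (mod 11), then by the Chinese remainder theorem r ≡ 58 (mod 66). Since 58 ≡ 25 (mod 33) and 33 ∣ 66, we get r ≡ 25 (mod 33).

Only the converse holds.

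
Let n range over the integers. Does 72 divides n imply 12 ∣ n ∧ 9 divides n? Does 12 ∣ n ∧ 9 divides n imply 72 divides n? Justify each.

(⇒) holds; (⇐) fails.

[⇒] If 72 ∣ n, write n = 72q. Since 72 = 6·12, n = 12·(6q), so 12 ∣ n; and since 72 = 8·9, n = 9·(8q), so 9 ∣ n.

[⇐] This fails: take n = 36. Both 12 ∣ 36 and 9 ∣ 36, yet 36 is not a multiple of 72 (since 36 = 0·72 + 36), so 72 ∤ 36.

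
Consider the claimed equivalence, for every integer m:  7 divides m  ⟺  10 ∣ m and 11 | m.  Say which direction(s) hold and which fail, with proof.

Neither implication holds.

(⇒) This fails: take m = 7. Certainly 7 ∣ 7, but 10 ∤ 7.

(⇐) This fails: take m = 110. Both 10 ∣ 110 and 11 ∣ 110, yet 110 is not a multiple of 7 (since 110 = 15·7 + 5), so 7 ∤ 110.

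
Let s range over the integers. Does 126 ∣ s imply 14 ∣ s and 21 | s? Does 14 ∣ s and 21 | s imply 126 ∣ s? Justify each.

(⟹) If 126 ∣ s, write s = 126q. Since 126 = 9·14, s = 14·(9q), so 14 ∣ s; and since 126 = 6·21, s = 21·(6q), so 21 ∣ s.

(⟸) This fails: take s = 42. Both 14 ∣ 42 and 21 ∣ 42, yet 42 is not a multiple of 126 (since 42 = 0·126 + 42), so 126 ∤ 42.

(⇒) holds; (⇐) fails.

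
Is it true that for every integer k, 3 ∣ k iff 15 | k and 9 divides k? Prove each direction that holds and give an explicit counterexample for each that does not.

Only the reverse direction holds.

(→) This fails: take k = 3. Certainly 3 ∣ 3, but 15 ∤ 3.

(←) Suppose 15 ∣ k and 9 ∣ k. Any common multiple of 15 and 9 is a multiple of their lcm; here lcm(15, 9) = 15·9/gcd(15, 9) = 135/3 = 45, so 45 ∣ k. Since 3 ∣ 45, it follows that 3 ∣ k.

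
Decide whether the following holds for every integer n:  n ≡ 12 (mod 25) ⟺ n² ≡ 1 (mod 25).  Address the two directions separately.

(→) This fails: take n = 12. Then 12 ≡ 12 (mod 25), but 12² = 144 ≡ 19 (mod 25), not 1.

(←) This fails: take n = 1. Then 1² = 1 ≡ 1 (mod 25), yet 1 ≡ 1 (mod 25), not 12.

Both directions fail.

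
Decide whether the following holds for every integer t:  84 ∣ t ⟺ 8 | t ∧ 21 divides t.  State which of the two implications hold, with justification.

Forward direction. This fails: take t = 84. Certainly 84 ∣ 84, but 8 ∤ 84.

Converse. Suppose 8 ∣ t and 21 ∣ t. Any common multiple of 8 and 21 is a multiple of their lcm; here gcd(8, 21) = 1, so lcm(8, 21) = 8·21 = 168, so 168 ∣ t. Since 84 ∣ 168, it follows that 84 ∣ t.

Only the reverse direction holds.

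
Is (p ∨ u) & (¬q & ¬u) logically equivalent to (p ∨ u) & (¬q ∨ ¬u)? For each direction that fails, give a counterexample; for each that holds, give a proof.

Not equivalent: only (⇒) holds.

[⇒] Assume the antecedent. If u is true, the antecedent cannot hold. If u is false, the antecedent forces (u = F, p = T, q = F), and (p ∨ u) & (¬q ∨ ¬u) holds there. Either way (p ∨ u) & (¬q ∨ ¬u) holds.

[⇐] This fails. Under u = T, p = F, q = F, the left side is false but the right side is true.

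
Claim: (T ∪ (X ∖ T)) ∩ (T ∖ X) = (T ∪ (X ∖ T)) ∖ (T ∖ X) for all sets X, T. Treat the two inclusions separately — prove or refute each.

Forward inclusion. This inclusion fails. Take X = ∅, T = {1}; then 1 ∈ (T ∪ (X ∖ T)) ∩ (T ∖ X) but 1 ∉ (T ∪ (X ∖ T)) ∖ (T ∖ X).

Reverse inclusion. This inclusion fails. Take X = {1}, T = ∅; then 1 ∈ (T ∪ (X ∖ T)) ∖ (T ∖ X) but 1 ∉ (T ∪ (X ∖ T)) ∩ (T ∖ X).

Neither inclusion holds.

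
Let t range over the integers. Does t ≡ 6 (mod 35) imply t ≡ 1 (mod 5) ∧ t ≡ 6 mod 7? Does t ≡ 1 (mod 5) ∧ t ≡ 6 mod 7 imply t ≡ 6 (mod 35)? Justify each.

Both directions hold.

(→) Suppose t ≡ 6 (mod 35); write t = 35j + 6. Since 5 ∣ 35, reducing mod 5 gives t ≡ 6 ≡ 1 (mod 5); since 7 ∣ 35, reducing mod 7 gives t ≡ 6 (mod 7).

(←) Conversely, if t ≡ 1 (mod 5) and t ≡ 6 (mod 7), then by the Chinese remainder theorem t ≡ 6 (mod 35). This is exactly t ≡ 6 (mod 35).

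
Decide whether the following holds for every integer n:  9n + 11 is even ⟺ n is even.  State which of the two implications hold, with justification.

(⇒) This fails: n = 7 gives 9n + 11 = 74, which is even, but 7 is odd, not even.

(⇐) This also fails: n = 4 is even, but 9n + 11 = 47 is odd, not even.

(⇒) fails and (⇐) fails.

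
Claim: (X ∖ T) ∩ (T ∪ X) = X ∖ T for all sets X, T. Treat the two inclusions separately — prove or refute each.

The two sets are equal.

Reverse inclusion. Let x ∈ X ∖ T. Then x ∈ X and x ∉ T, from which x ∈ (X ∖ T) ∩ (T ∪ X).

Forward inclusion. Let x ∈ (X ∖ T) ∩ (T ∪ X). Then x ∈ X and x ∉ T, from which x ∈ X ∖ T.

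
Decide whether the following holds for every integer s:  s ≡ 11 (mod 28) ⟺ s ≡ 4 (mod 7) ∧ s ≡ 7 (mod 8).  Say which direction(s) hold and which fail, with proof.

Converse. If s ≡ 4 (mod 7) and s ≡ 7 (mod 8), then by the Chinese remainder theorem s ≡ 39 (mod 56). Since 39 ≡ 11 (mod 28) and 28 ∣ 56, we get s ≡ 11 (mod 28).

Forward direction. This fails: s = 11 gives 11 ≡ 11 (mod 28) but 11 ≡ 3 (mod 8), so the conjunction on the right does not hold.

(⇒) fails; (⇐) holds.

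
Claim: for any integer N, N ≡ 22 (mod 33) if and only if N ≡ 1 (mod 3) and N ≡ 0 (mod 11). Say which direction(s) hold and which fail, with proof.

Equivalent; both directions hold.

Forward direction. Suppose N ≡ 22 (mod 33); write N = 33j + 22. Since 3 ∣ 33, reducing mod 3 gives N ≡ 22 ≡ 1 (mod 3); since 11 ∣ 33, reducing mod 11 gives N ≡ 22 ≡ 0 (mod 11).

Converse. If N ≡ 1 (mod 3) and N ≡ 0 (mod 11), then by the Chinese remainder theorem N ≡ 22 (mod 33). This is exactly N ≡ 22 (mod 33).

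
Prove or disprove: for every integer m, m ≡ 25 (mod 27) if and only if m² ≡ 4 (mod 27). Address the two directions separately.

(⇒) Suppose m ≡ 25 (mod 27). Write m = 27j + 25. Then (27j + 25)² = 729j² + 1350j + 625 = 27(27j² + 50j + 23) + 4, so m² ≡ 4 (mod 27).

(⇐) This fails: take m = 2. Then 2² = 4 ≡ 4 (mod 27), yet 2 ≡ 2 (mod 27), not 25.

Only the forward direction holds.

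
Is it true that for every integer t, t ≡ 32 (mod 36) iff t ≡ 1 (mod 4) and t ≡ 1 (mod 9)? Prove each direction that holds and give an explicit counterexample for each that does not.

(⇒) fails and (⇐) fails.

(⟹) This fails: t = 32 gives 32 ≡ 32 (mod 36) but 32 ≡ 0 (mod 4), so the conjunction on the right does not hold.

(⟸) This fails: t = 1 satisfies both congruences on the right (1 ≡ 1 mod 4 and 1 ≡ 1 mod 9) yet 1 ≡ 1 (mod 36), not 32.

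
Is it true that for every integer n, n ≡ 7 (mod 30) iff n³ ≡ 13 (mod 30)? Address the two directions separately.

(⇒) Suppose n ≡ 7 (mod 30). Write n = 30j + 7. Then (30j + 7)³ = 27000j³ + 18900j² + 4410j + 343 = 30(900j³ + 630j² + 147j + 11) + 13, so n³ ≡ 13 (mod 30).

(⇐) Conversely, suppose n³ ≡ 13 (mod 30). The only residue r in {0, …, 29} with r³ ≡ 13 (mod 30) is r = 7, so n ≡ 7 (mod 30).

Equivalent; both directions hold.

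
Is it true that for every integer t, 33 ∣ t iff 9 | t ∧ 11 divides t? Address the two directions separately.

Only the reverse direction holds.

(⟹) This fails: take t = 33. Certainly 33 ∣ 33, but 9 ∤ 33.

(⟸) Suppose 9 ∣ t and 11 ∣ t. Any common multiple of 9 and 11 is a multiple of their lcm; here gcd(9, 11) = 1, so lcm(9, 11) = 9·11 = 99, so 99 ∣ t. Since 33 ∣ 99, it follows that 33 ∣ t.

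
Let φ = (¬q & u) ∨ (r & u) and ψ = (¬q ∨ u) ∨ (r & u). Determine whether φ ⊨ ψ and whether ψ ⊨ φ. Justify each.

[⇐] This fails. Under q = F, r = F, u = F, the left side is false but the right side is true.

[⇒] Assume the antecedent. If q is true, the antecedent forces (q = T, r = T, u = T), and (¬q ∨ u) ∨ (r & u) holds there. If q is false, (¬q ∨ u) ∨ (r & u) reduces to true regardless of the other variables. Either way (¬q ∨ u) ∨ (r & u) holds.

Only the forward implication holds.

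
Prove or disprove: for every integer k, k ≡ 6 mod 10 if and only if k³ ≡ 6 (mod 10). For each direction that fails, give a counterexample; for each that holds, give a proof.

Equivalent; both directions hold.

(⇒) Suppose k ≡ 6 mod 10. Write k = 10j + 6. Then (10j + 6)³ = 1000j³ + 1800j² + 1080j + 216 = 10(100j³ + 180j² + 108j + 21) + 6, so k³ ≡ 6 (mod 10).

(⇐) For the converse, argue contrapositively. If k ≢ 6 (mod 10), then k is congruent to one of 0, 1, 2, 3, 4, 5, 7, 8, 9 modulo 10, and these give k³ ≡ 0, 1, 8, 7, 4, 5, 3, 2, 9 respectively — never 6.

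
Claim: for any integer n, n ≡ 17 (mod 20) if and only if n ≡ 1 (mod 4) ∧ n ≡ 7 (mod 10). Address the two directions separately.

(⟹) Suppose n ≡ 17 (mod 20); write n = 20j + 17. Since 4 ∣ 20, reducing mod 4 gives n ≡ 17 ≡ 1 (mod 4); since 10 ∣ 20, reducing mod 10 gives n ≡ 17 ≡ 7 (mod 10).

(⟸) Conversely, if n ≡ 1 (mod 4) and n ≡ 7 (mod 10), then by the Chinese remainder theorem n ≡ 17 (mod 20). This is exactly n ≡ 17 (mod 20).

Both directions hold.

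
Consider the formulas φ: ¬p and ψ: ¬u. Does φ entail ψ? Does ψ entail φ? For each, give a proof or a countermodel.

Neither implication holds.

[⇒] This fails. Under u = T, p = F, the left side is true but the right side is false.

[⇐] This fails. Under u = F, p = T, the left side is false but the right side is true.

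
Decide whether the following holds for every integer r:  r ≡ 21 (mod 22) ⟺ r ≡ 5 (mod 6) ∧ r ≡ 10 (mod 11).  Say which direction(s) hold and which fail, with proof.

Not equivalent: only (⇐) holds.

Forward direction. This fails: r = 43 gives 43 ≡ 21 (mod 22) but 43 ≡ 1 (mod 6), so the conjunction on the right does not hold.

Converse. If r ≡ 5 (mod 6) and r ≡ 10 (mod 11), then by the Chinese remainder theorem r ≡ 65 (mod 66). Since 65 ≡ 21 (mod 22) and 22 ∣ 66, we get r ≡ 21 (mod 22).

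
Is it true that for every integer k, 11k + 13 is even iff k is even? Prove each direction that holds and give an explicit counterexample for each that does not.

(⟹) This fails: k = 7 gives 11k + 13 = 90, which is even, but 7 is odd, not even.

(⟸) This also fails: k = 2 is even, but 11k + 13 = 35 is odd, not even.

Both directions fail.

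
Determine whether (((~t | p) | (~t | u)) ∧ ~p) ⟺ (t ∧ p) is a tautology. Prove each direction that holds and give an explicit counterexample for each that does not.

Neither implication holds.

(→) This fails. Under u = F, t = F, p = F, the left side is true but the right side is false.

(←) This fails. Under u = F, t = T, p = T, the left side is false but the right side is true.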